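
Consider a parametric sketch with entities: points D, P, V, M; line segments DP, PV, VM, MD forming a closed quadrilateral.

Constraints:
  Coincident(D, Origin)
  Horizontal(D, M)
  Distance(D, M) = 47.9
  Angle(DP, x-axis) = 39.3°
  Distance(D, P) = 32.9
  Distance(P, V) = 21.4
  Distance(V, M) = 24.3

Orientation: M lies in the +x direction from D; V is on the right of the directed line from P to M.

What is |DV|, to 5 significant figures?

23.610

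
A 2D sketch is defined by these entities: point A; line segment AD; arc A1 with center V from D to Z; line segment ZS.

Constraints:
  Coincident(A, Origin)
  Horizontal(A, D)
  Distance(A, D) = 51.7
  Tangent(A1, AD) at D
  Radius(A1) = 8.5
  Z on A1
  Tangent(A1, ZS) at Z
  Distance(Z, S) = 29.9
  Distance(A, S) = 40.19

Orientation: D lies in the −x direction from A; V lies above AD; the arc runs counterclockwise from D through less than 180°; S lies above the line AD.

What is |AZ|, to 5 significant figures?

44.776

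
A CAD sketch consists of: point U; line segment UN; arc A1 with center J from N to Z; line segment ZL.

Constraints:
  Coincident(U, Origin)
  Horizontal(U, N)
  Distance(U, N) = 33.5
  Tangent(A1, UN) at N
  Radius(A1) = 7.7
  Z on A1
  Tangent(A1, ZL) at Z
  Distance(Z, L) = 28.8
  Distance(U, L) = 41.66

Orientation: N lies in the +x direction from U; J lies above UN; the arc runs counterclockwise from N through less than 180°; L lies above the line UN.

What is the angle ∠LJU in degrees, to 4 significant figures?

80.60°

U is at the origin; UN is horizontal with |UN| = 33.5 and N on the +x side, so N = (33.50, 0.000). The tangent condition forces JN to be normal to UN, so J = N + (0, 7.7) = (33.50, 7.700). Since JZ ⟂ ZL (tangency), |JL| = √(7.7² + 28.8²) = 29.81 regardless of where Z sits on A1. So L lies on both circle(U, 41.66) and circle(J, 29.81); the above-UN intersection is L = (22.17, 35.27). Z is the foot of the tangent from L: Z = (39.62, 12.37).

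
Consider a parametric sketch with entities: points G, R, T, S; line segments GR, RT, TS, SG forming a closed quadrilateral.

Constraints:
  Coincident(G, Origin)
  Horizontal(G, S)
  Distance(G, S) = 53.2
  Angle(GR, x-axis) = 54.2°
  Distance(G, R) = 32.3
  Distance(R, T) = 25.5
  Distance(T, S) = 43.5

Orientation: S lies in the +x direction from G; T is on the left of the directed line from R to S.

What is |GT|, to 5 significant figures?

57.102

Checks: |RT| = 25.50 ✓; |TS| = 43.50 ✓.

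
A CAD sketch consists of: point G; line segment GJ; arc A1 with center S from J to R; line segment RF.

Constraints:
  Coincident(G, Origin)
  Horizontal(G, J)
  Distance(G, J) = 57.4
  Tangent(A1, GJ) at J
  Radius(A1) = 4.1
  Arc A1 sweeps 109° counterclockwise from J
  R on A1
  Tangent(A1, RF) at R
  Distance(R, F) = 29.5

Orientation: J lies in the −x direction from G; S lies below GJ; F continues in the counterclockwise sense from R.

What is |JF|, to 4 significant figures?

33.82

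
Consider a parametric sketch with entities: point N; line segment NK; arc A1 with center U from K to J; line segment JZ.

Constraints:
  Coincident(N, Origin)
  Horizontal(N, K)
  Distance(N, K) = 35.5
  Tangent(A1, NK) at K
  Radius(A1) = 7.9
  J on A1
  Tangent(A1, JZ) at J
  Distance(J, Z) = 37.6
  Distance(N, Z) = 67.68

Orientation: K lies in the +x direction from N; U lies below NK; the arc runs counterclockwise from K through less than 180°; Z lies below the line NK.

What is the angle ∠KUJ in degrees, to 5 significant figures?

128.93°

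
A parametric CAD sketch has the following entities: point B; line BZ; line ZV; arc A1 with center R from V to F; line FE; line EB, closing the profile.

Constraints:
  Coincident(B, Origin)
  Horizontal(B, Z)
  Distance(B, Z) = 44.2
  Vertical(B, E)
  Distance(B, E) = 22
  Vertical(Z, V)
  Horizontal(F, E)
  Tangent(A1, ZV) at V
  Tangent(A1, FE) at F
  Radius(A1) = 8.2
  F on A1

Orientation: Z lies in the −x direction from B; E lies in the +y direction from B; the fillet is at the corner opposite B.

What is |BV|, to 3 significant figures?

46.3

The virtual corner opposite B is at (-44.2, 22.0). Tangency of A1 to ZV means the radius RV is perpendicular to ZV and tangency of A1 to FE means the radius RF is perpendicular to FE, with radius 8.2, so the center R sits 8.2 in from both sides at R = (-36.0, 13.8). That places the tangent points at V = (-44.2, 13.8) on ZV and F = (-36.0, 22.0) on FE. Then |BV| = |V − B| = 46.3.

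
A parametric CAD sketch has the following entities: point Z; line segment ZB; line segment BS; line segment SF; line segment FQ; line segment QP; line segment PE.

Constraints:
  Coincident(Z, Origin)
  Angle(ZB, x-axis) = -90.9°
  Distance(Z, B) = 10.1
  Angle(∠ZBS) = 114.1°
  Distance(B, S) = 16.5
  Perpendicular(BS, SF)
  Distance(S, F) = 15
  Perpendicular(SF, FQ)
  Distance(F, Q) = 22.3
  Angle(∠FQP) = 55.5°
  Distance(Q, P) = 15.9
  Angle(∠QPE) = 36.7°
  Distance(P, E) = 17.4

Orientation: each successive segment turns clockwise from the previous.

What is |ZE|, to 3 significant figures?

12.9

Z is at the origin; ZB runs at -90.9° with length 10.1, so B = (-0.159, -10.1). ∠ZBS = 114.1° gives BS at -157° from the x-axis; with |BS| = 16.5, S = (-15.3, -16.6). BS is perpendicular to SF, so SF runs at 113°; with |SF| = 15.0, F = (-21.2, -2.81). SF ⟂ FQ, so FQ runs at 23.2°; with |FQ| = 22.3, Q = (-0.737, 5.97). ∠FQP = 55.5° gives QP at -101° from the x-axis; with |QP| = 15.9, P = (-3.85, -9.62). ∠QPE = 36.7° gives PE at 115° from the x-axis; with |PE| = 17.4, E = (-11.3, 6.10). Then |ZE| = |E − Z| = 12.9.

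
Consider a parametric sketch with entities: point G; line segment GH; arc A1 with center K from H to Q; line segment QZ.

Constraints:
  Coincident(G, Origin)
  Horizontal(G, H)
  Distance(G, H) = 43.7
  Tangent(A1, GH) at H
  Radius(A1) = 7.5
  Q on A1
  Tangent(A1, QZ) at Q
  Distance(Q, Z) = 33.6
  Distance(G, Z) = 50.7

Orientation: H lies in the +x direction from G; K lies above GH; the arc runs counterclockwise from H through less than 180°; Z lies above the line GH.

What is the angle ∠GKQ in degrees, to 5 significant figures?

156.45°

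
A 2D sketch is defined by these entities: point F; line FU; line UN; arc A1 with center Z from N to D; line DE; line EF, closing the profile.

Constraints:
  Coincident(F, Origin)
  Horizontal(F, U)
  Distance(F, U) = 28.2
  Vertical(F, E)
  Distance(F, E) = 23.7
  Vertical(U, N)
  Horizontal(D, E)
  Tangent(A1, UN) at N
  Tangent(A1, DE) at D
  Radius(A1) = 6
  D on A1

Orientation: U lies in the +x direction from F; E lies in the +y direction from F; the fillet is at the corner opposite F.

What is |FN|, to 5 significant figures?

33.295

The virtual corner opposite F is at (28.200, 23.700). The tangent condition forces ZN to be normal to UN and the tangent condition forces ZD to be normal to DE, with radius 6.0, so the center Z sits 6.0 in from both sides at Z = (22.200, 17.700). That places the tangent points at N = (28.200, 17.700) on UN and D = (22.200, 23.700) on DE. Then |FN| = |N − F| = 33.295.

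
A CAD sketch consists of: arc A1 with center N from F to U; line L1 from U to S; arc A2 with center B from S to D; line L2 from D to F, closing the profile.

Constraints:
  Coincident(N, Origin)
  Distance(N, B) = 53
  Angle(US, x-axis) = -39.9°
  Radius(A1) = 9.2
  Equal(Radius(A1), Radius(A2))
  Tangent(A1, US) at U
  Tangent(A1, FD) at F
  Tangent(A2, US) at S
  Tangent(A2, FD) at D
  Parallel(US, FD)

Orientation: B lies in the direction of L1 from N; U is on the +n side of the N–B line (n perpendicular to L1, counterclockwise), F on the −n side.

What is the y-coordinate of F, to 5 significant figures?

-7.0579

The slot axis is L1's direction at -39.9°, so u = (cos -39.9°, sin -39.9°) = (0.76717, -0.64145) and n = (−sin -39.9°, cos -39.9°) = (0.64145, 0.76717). N is at the origin and B lies 53.0 along u from N, so B = 53.0·u = (40.660, -33.997). Tangency of A1 to both parallel lines with radius 9.2 puts U and F at N ± 9.2·n: U = (5.9013, 7.0579), F = (-5.9013, -7.0579). So F.y = -7.0579.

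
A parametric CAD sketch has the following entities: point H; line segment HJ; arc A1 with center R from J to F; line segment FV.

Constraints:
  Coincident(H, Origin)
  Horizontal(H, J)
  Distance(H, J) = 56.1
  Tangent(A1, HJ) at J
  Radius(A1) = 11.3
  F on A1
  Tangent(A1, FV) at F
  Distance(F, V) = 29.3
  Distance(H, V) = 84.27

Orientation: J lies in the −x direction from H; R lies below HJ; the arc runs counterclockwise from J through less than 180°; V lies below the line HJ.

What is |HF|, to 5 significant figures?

67.155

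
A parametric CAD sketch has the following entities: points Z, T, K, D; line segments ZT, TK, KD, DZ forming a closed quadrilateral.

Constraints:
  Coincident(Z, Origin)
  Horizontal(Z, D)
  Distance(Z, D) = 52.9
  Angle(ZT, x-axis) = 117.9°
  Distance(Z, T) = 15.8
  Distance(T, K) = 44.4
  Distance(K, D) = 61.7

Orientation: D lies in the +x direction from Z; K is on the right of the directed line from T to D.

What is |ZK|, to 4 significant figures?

30.00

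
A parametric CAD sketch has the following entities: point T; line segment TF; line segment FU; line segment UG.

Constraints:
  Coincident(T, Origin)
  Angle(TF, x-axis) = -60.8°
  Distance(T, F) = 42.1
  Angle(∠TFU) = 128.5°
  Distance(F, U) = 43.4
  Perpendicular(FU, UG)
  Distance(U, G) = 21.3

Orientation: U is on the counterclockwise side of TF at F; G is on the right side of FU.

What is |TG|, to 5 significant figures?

88.250

T is at the origin; TF runs at -60.8° with length 42.1, so F = 42.1·(cos -60.8°, sin -60.8°) = (20.539, -36.750). ∠TFU = 128.5°, so FU runs at -60.8° + (180° − 128.5°) = -9.3000° from the x-axis; with |FU| = 43.4, U = F + 43.4·(cos -9.3000°, sin -9.3000°) = (63.368, -43.764). The perpendicularity gives UG at right angles to FU; with |UG| = 21.3 on the right of FU, G = U + 21.3·(-0.16160, -0.98686) = (59.926, -64.784). Then |TG| = |G − T| = 88.250.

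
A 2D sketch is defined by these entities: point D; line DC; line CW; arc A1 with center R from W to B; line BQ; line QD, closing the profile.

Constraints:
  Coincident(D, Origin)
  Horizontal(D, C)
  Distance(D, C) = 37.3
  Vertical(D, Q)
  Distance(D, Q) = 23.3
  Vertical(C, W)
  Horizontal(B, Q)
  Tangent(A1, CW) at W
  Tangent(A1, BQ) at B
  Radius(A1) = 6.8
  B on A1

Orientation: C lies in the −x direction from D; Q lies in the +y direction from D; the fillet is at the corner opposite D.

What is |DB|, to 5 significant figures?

38.382

D is at the origin; D and C share the same y with |DC| = 37.3 and C on the −x side, so C = (-37.300, 0.0000). D and Q share the same x with |DQ| = 23.3 and Q on the +y side, so Q = (0.0000, 23.300). The virtual corner opposite D is at (-37.300, 23.300). A1 meets CW tangentially, so RW is at right angles to CW and since A1 is tangent to BQ there, RB ⟂ BQ, with radius 6.8, so the center R sits 6.8 in from both sides at R = (-30.500, 16.500). That places the tangent points at W = (-37.300, 16.500) on CW and B = (-30.500, 23.300) on BQ. Then |DB| = |B − D| = 38.382.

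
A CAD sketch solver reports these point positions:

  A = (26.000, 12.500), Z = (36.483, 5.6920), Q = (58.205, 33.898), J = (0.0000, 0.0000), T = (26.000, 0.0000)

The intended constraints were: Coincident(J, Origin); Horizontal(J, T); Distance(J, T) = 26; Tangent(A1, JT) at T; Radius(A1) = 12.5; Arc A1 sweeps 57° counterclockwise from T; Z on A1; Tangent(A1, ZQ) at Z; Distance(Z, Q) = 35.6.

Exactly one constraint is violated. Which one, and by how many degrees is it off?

Tangent(A1, ZQ) at Z — off by 4.60°.

J = (0.00, 0.00) ✓; J.y = 0.00, T.y = 0.00 ✓; |JT| = 26.00 ✓; ∠(AT, TJ) = 90.00° ✓; |AT| = 12.50 ✓; bearing(A→Z) − bearing(A→T) = 57.00° ✓; |AZ| = 12.50 ✓; ∠(AZ, ZQ) = 94.60° ✗; |ZQ| = 35.60 ✓.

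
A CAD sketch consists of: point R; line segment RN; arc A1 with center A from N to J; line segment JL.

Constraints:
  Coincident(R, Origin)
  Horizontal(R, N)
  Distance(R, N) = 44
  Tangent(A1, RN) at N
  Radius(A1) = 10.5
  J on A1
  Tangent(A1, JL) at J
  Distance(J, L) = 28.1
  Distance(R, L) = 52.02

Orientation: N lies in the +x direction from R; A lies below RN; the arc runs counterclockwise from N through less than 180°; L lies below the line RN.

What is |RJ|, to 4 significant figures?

35.22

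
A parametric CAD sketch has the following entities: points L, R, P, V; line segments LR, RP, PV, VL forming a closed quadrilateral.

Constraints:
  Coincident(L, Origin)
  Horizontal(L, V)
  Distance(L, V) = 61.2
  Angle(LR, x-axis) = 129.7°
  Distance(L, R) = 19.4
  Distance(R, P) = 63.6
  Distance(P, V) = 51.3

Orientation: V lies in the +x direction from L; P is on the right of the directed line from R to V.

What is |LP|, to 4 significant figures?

44.25

L is at the origin; LV is horizontal with |LV| = 61.2 and V in +x, so V = (61.2, 0). LR runs at 129.7° with |LR| = 19.4, so R = (-12.39, 14.93). P is determined by |RP| = 63.6 and |PV| = 51.3 together: it lies at the intersection of circle(R, 63.6) and circle(V, 51.3). With |RV| = 75.09, the foot of the radical line on RV is 46.96 from R and the perpendicular offset is √(63.6² − 46.96²) = 42.90. Taking the right-of-RV solution: P = (25.10, -36.45).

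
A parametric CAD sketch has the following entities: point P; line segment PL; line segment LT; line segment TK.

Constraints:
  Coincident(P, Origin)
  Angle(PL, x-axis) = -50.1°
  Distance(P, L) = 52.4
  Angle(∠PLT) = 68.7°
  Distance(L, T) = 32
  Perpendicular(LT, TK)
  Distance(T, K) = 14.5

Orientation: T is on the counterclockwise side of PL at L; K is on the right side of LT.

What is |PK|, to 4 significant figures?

64.63

∠PLT = 68.7°, so LT runs at -50.1° + (180° − 68.7°) = 61.20° from the x-axis; with |LT| = 32.0, T = L + 32.0·(cos 61.20°, sin 61.20°) = (49.03, -12.16). LT is perpendicular to TK; with |TK| = 14.5 on the right of LT, K = T + 14.5·(0.8763, -0.4818) = (61.73, -19.14). Then |PK| = |K − P| = 64.63.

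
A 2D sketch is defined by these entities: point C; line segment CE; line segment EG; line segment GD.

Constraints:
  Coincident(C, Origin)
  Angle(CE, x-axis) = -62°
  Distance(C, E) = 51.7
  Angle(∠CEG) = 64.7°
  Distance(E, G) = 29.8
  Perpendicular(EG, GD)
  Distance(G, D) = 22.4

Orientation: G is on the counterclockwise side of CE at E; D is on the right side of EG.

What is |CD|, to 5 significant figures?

69.569

C is at the origin; CE runs at -62.0° with length 51.7, so E = 51.7·(cos -62.0°, sin -62.0°) = (24.272, -45.648). ∠CEG = 64.7°, so EG runs at -62.0° + (180° − 64.7°) = 53.300° from the x-axis; with |EG| = 29.8, G = E + 29.8·(cos 53.300°, sin 53.300°) = (42.081, -21.755). EG is perpendicular to GD; with |GD| = 22.4 on the right of EG, D = G + 22.4·(0.80178, -0.59763) = (60.041, -35.142). Then |CD| = |D − C| = 69.569.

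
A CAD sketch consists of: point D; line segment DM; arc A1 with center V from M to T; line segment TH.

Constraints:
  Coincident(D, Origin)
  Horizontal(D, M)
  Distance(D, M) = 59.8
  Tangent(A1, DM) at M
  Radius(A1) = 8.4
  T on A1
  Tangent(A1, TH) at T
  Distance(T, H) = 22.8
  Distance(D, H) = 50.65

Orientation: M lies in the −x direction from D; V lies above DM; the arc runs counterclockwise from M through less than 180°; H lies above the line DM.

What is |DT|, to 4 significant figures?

52.30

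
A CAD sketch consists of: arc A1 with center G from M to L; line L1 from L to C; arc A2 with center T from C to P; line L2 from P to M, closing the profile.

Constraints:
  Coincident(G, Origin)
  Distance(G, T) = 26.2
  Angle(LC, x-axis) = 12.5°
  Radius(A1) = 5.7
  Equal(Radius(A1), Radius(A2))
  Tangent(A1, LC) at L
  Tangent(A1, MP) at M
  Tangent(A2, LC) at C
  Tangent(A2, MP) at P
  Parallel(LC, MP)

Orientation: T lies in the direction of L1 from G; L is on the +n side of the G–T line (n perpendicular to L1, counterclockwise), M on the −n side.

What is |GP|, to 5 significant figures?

26.813

The slot axis is L1's direction at 12.5°, so u = (cos 12.5°, sin 12.5°) = (0.97630, 0.21644) and n = (−sin 12.5°, cos 12.5°) = (-0.21644, 0.97630). G is at the origin and T lies 26.2 along u from G, so T = 26.2·u = (25.579, 5.6707). Tangency of A1 to both parallel lines with radius 5.7 puts L and M at G ± 5.7·n: L = (-1.2337, 5.5649), M = (1.2337, -5.5649). Equal radii place C and P the same way about T: C = T + 5.7·n = (24.345, 11.236), P = T − 5.7·n = (26.813, 0.10583). Then |GP| = |P − G| = 26.813.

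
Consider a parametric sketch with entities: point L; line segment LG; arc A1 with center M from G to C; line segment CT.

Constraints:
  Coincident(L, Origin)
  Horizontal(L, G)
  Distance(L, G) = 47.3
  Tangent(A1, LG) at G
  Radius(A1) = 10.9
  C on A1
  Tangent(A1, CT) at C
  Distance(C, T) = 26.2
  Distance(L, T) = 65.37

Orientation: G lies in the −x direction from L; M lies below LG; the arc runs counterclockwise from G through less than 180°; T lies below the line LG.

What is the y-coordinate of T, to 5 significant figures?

-38.772

L is at the origin; L and G share the same y with |LG| = 47.3 and G on the −x side, so G = (-47.300, 0.0000). Tangency of A1 to LG means the radius MG is perpendicular to LG, so M = G + (0, -10.9) = (-47.300, -10.900). Since MC ⟂ CT (tangency), |MT| = √(10.9² + 26.2²) = 28.377 regardless of where C sits on A1. So T lies on both circle(L, 65.37) and circle(M, 28.377); the below-LG intersection is T = (-52.631, -38.772). C is the foot of the tangent from T: C = (-57.971, -13.122).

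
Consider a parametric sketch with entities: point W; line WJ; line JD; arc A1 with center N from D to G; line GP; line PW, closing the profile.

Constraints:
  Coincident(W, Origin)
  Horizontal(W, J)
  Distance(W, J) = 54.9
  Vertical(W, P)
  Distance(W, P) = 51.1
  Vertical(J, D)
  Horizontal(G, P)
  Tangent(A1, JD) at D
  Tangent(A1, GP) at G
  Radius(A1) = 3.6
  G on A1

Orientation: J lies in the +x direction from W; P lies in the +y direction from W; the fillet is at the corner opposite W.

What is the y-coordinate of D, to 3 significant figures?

47.5

The virtual corner opposite W is at (54.9, 51.1). The tangent condition forces ND to be normal to JD and since A1 is tangent to GP there, NG ⟂ GP, with radius 3.6, so the center N sits 3.6 in from both sides at N = (51.3, 47.5). That places the tangent points at D = (54.9, 47.5) on JD and G = (51.3, 51.1) on GP. So D.y = 47.5.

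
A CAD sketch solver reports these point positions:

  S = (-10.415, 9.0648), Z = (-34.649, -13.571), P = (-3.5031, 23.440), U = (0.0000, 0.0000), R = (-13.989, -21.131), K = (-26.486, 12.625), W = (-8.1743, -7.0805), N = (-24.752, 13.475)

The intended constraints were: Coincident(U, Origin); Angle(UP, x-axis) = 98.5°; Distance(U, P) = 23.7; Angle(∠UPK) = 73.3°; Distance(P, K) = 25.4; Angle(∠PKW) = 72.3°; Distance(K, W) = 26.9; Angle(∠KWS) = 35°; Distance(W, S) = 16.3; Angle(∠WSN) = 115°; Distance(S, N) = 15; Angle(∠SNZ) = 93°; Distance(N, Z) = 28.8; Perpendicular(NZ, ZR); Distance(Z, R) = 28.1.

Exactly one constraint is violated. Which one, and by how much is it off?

Distance(Z, R) = 28.1 — off by 6.10.

U = (0.00, 0.00) ✓; UP at 98.50° ✓; |UP| = 23.70 ✓; ∠UPK = 73.30° ✓; |PK| = 25.40 ✓; ∠PKW = 72.30° ✓; |KW| = 26.90 ✓; ∠KWS = 35.00° ✓; |WS| = 16.30 ✓; ∠WSN = 115.0° ✓; |SN| = 15.00 ✓; ∠SNZ = 93.00° ✓; |NZ| = 28.80 ✓; ∠(NZ, ZR) = 90.00° ✓; |ZR| = 22.00 ✗.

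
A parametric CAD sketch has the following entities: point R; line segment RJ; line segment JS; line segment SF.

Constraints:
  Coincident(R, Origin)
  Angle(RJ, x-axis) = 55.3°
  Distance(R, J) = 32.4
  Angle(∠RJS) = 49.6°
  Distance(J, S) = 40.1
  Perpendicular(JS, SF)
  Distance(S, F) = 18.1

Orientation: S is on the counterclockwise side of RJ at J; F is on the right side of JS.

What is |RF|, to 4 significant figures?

46.84

∠RJS = 49.6°, so JS runs at 55.3° + (180° − 49.6°) = 185.7° from the x-axis; with |JS| = 40.1, S = J + 40.1·(cos 185.7°, sin 185.7°) = (-21.46, 22.65). JS is perpendicular to SF; with |SF| = 18.1 on the right of JS, F = S + 18.1·(-0.09932, 0.9951) = (-23.25, 40.67). Then |RF| = |F − R| = 46.84.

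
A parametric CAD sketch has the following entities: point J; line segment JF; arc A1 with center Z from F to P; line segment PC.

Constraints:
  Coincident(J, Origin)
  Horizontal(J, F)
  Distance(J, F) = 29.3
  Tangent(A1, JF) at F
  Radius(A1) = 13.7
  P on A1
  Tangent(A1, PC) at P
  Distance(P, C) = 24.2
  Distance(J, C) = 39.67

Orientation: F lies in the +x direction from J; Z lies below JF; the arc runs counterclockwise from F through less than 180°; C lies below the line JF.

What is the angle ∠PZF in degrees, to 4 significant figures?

86.60°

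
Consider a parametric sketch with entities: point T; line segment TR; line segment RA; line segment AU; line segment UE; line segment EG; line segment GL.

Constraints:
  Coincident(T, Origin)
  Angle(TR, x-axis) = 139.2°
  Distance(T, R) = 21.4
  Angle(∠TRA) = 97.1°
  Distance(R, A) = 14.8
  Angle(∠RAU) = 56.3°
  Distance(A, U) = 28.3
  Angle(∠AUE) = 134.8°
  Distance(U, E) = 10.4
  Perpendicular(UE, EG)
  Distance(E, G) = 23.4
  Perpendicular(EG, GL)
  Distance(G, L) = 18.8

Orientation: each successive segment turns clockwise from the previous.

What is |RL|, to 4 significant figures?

3.019

T is at the origin; TR runs at 139.2° with length 21.4, so R = (-16.20, 13.98). ∠TRA = 97.1° gives RA at 56.30° from the x-axis; with |RA| = 14.8, A = (-7.988, 26.30). ∠RAU = 56.3° gives AU at -67.40° from the x-axis; with |AU| = 28.3, U = (2.888, 0.1693). ∠AUE = 134.8° gives UE at -112.6° from the x-axis; with |UE| = 10.4, E = (-1.109, -9.432). UE is perpendicular to EG, so EG runs at 157.4°; with |EG| = 23.4, G = (-22.71, -0.4396). EG is perpendicular to GL, so GL runs at 67.40°; with |GL| = 18.8, L = (-15.49, 16.92). Then |RL| = |L − R| = 3.019.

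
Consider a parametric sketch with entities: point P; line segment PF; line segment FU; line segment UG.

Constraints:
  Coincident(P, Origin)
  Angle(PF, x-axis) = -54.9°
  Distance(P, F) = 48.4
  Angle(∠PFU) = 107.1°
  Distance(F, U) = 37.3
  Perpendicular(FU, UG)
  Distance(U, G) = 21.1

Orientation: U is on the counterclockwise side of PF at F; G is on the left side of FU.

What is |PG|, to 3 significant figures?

57.3

P is at the origin; PF runs at -54.9° with length 48.4, so F = 48.4·(cos -54.9°, sin -54.9°) = (27.8, -39.6). ∠PFU = 107.1°, so FU runs at -54.9° + (180° − 107.1°) = 18.0° from the x-axis; with |FU| = 37.3, U = F + 37.3·(cos 18.0°, sin 18.0°) = (63.3, -28.1). FU is perpendicular to UG; with |UG| = 21.1 on the left of FU, G = U + 21.1·(-0.309, 0.951) = (56.8, -8.00). Then |PG| = |G − P| = 57.3.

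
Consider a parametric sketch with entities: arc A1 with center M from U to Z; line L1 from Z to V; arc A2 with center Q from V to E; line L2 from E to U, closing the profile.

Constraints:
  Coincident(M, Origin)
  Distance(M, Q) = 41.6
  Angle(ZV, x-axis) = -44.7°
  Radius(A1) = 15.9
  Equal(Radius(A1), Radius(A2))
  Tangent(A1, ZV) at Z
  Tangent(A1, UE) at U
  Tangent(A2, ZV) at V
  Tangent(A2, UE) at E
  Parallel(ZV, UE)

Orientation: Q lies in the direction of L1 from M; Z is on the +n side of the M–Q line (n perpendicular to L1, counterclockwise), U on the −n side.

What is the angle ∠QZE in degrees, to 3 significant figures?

16.5°

Tangency of A1 to both parallel lines with radius 15.9 puts Z and U at M ± 15.9·n: Z = (11.2, 11.3), U = (-11.2, -11.3). Equal radii place V and E the same way about Q: V = Q + 15.9·n = (40.8, -18.0), E = Q − 15.9·n = (18.4, -40.6). Then cos ∠QZE = ZQ·ZE / (|ZQ||ZE|), giving 16.5°.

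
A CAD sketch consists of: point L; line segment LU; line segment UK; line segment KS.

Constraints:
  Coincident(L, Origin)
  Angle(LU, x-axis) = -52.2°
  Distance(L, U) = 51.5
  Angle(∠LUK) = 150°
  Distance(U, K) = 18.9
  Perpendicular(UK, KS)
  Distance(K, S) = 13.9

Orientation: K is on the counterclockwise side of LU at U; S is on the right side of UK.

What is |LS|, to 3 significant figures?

74.9

L is at the origin; LU runs at -52.2° with length 51.5, so U = 51.5·(cos -52.2°, sin -52.2°) = (31.6, -40.7). ∠LUK = 150.0°, so UK runs at -52.2° + (180° − 150.0°) = -22.2° from the x-axis; with |UK| = 18.9, K = U + 18.9·(cos -22.2°, sin -22.2°) = (49.1, -47.8). UK is perpendicular to KS; with |KS| = 13.9 on the right of UK, S = K + 13.9·(-0.378, -0.926) = (43.8, -60.7). Then |LS| = |S − L| = 74.9.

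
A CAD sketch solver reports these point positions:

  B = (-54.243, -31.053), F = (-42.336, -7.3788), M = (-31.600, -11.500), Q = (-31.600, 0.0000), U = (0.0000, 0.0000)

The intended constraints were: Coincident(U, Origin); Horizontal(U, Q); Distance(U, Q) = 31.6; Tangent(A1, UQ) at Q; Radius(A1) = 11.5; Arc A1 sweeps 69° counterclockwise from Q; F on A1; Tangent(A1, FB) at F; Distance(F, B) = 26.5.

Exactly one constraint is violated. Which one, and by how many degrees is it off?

Tangent(A1, FB) at F — off by 5.70°.

U = (0.00, 0.00) ✓; U.y = 0.00, Q.y = 0.00 ✓; |UQ| = 31.60 ✓; ∠(MQ, QU) = 90.00° ✓; |MQ| = 11.50 ✓; bearing(M→F) − bearing(M→Q) = 69.00° ✓; |MF| = 11.50 ✓; ∠(MF, FB) = 95.70° ✗; |FB| = 26.50 ✓.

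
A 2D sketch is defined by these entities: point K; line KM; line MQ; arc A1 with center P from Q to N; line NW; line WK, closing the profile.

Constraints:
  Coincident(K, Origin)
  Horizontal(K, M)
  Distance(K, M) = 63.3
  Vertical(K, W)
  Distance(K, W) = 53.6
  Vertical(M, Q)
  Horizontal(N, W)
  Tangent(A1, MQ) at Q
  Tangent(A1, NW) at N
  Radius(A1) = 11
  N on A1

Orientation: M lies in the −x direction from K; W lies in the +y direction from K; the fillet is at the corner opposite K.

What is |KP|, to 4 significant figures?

67.45

KW is vertical with |KW| = 53.6 and W on the +y side, so W = (0.000, 53.60). The virtual corner opposite K is at (-63.30, 53.60). The tangent condition forces PQ to be normal to MQ and tangency of A1 to NW means the radius PN is perpendicular to NW, with radius 11.0, so the center P sits 11.0 in from both sides at P = (-52.30, 42.60). Then |KP| = |P − K| = 67.45.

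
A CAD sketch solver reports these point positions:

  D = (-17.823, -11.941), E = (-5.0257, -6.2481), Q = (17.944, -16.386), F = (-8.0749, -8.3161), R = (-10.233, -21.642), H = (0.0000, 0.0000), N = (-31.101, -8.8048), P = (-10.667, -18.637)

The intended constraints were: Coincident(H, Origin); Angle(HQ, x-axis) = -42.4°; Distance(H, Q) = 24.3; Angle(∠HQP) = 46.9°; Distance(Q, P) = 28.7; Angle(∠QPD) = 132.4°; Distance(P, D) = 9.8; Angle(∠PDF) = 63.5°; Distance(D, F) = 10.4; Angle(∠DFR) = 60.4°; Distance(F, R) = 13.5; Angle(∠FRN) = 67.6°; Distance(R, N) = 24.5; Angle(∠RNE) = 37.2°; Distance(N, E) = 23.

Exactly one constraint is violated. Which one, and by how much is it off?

Distance(N, E) = 23 — off by 3.20.

H = (0.00, 0.00) ✓; HQ at -42.40° ✓; |HQ| = 24.30 ✓; ∠HQP = 46.90° ✓; |QP| = 28.70 ✓; ∠QPD = 132.4° ✓; |PD| = 9.800 ✓; ∠PDF = 63.50° ✓; |DF| = 10.40 ✓; ∠DFR = 60.40° ✓; |FR| = 13.50 ✓; ∠FRN = 67.60° ✓; |RN| = 24.50 ✓; ∠RNE = 37.20° ✓; |NE| = 26.20 ✗.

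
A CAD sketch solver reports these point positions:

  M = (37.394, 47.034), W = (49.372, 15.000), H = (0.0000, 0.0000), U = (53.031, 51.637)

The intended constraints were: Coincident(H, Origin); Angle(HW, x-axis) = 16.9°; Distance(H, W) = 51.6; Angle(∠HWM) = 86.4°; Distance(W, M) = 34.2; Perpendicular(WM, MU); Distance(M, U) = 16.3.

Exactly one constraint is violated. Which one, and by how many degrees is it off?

Perpendicular(WM, MU) — off by 4.10°.

H = (0.00, 0.00) ✓; HW at 16.90° ✓; |HW| = 51.60 ✓; ∠HWM = 86.40° ✓; |WM| = 34.20 ✓; ∠(WM, MU) = 94.10° ✗; |MU| = 16.30 ✓.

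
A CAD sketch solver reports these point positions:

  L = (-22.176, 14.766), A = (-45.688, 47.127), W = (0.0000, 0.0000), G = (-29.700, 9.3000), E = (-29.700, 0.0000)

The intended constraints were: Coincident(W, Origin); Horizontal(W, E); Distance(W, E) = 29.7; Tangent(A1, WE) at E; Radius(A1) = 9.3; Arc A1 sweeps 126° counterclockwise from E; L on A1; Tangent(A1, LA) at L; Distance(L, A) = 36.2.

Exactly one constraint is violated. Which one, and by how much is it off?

Distance(L, A) = 36.2 — off by 3.80.

W = (0.00, 0.00) ✓; W.y = 0.00, E.y = 0.00 ✓; |WE| = 29.70 ✓; ∠(GE, EW) = 90.00° ✓; |GE| = 9.300 ✓; bearing(G→L) − bearing(G→E) = 126.0° ✓; |GL| = 9.300 ✓; ∠(GL, LA) = 90.00° ✓; |LA| = 40.00 ✗.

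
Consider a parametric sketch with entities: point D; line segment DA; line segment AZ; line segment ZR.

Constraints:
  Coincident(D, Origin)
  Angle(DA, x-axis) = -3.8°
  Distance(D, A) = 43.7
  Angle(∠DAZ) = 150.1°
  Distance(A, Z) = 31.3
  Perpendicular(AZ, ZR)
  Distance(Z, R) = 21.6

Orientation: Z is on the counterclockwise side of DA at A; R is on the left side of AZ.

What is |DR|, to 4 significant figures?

69.18

D is at the origin; DA runs at -3.8° with length 43.7, so A = 43.7·(cos -3.8°, sin -3.8°) = (43.60, -2.896). ∠DAZ = 150.1°, so AZ runs at -3.8° + (180° − 150.1°) = 26.10° from the x-axis; with |AZ| = 31.3, Z = A + 31.3·(cos 26.10°, sin 26.10°) = (71.71, 10.87). AZ ⟂ ZR; with |ZR| = 21.6 on the left of AZ, R = Z + 21.6·(-0.4399, 0.8980) = (62.21, 30.27). Then |DR| = |R − D| = 69.18.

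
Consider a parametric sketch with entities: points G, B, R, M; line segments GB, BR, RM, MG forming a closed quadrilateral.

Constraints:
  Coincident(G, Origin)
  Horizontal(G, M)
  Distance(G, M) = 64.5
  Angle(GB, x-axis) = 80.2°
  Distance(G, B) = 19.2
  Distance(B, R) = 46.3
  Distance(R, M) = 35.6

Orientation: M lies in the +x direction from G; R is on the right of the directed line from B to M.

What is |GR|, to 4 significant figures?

36.92

Checks: |BR| = 46.30 ✓; |RM| = 35.60 ✓.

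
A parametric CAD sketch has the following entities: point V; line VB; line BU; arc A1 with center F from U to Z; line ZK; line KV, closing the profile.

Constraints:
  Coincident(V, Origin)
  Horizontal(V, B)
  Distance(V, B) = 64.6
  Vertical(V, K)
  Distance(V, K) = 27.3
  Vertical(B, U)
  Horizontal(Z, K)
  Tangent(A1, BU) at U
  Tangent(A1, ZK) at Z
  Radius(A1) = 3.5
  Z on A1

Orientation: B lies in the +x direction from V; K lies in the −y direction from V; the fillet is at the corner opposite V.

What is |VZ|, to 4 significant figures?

66.92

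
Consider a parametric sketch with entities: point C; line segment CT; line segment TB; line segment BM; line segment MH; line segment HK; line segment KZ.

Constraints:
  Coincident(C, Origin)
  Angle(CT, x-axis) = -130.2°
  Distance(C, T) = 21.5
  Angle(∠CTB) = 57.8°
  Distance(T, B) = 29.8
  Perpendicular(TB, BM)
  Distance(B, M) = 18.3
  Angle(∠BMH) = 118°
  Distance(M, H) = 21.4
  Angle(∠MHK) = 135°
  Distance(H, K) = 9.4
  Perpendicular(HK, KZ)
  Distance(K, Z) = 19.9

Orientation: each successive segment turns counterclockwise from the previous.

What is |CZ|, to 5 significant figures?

12.207

C is at the origin; CT runs at -130.2° with length 21.5, so T = (-13.877, -16.422). ∠CTB = 57.8° gives TB at -8.0000° from the x-axis; with |TB| = 29.8, B = (15.633, -20.569). TB ⟂ BM, so BM runs at 82.000°; with |BM| = 18.3, M = (18.180, -2.4471). ∠BMH = 118.0° gives MH at 144.00° from the x-axis; with |MH| = 21.4, H = (0.86655, 10.132). ∠MHK = 135.0° gives HK at -171.00° from the x-axis; with |HK| = 9.4, K = (-8.4177, 8.6611). HK ⟂ KZ, so KZ runs at -81.000°; with |KZ| = 19.9, Z = (-5.3047, -10.994). Then |CZ| = |Z − C| = 12.207.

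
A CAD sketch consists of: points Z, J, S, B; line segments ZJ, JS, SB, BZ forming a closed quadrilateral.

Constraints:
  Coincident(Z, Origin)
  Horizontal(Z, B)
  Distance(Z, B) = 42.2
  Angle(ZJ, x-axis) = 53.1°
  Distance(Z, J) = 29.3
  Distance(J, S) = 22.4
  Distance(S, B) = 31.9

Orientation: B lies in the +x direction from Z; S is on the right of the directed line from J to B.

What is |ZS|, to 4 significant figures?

10.61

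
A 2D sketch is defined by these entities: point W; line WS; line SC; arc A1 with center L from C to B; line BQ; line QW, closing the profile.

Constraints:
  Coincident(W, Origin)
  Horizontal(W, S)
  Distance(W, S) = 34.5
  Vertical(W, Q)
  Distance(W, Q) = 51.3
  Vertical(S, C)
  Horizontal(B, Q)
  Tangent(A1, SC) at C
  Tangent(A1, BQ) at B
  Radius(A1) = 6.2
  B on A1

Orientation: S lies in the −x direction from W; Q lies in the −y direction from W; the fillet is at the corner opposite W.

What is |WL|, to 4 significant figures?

53.24

W is at the origin; W and S share the same y with |WS| = 34.5 and S on the −x side, so S = (-34.50, 0.000). W and Q share the same x with |WQ| = 51.3 and Q on the −y side, so Q = (0.000, -51.30). The virtual corner opposite W is at (-34.50, -51.30). Since A1 is tangent to SC there, LC ⟂ SC and A1 meets BQ tangentially, so LB is at right angles to BQ, with radius 6.2, so the center L sits 6.2 in from both sides at L = (-28.30, -45.10). Then |WL| = |L − W| = 53.24.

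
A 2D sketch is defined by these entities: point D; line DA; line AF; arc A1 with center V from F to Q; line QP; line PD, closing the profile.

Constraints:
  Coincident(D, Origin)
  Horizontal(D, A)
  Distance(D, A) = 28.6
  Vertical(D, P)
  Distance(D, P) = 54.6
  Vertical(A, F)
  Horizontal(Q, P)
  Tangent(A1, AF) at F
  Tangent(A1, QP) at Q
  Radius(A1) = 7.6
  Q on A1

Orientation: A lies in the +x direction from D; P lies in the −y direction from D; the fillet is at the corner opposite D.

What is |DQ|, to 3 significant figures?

58.5

The virtual corner opposite D is at (28.6, -54.6). The tangent condition forces VF to be normal to AF and tangency of A1 to QP means the radius VQ is perpendicular to QP, with radius 7.6, so the center V sits 7.6 in from both sides at V = (21.0, -47.0). That places the tangent points at F = (28.6, -47.0) on AF and Q = (21.0, -54.6) on QP. Then |DQ| = |Q − D| = 58.5.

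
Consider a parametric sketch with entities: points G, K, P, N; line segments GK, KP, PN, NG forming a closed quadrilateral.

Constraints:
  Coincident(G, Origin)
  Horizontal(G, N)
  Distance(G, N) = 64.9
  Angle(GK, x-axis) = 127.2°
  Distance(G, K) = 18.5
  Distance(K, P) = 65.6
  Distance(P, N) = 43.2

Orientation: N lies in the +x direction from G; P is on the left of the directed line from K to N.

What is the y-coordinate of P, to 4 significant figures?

40.26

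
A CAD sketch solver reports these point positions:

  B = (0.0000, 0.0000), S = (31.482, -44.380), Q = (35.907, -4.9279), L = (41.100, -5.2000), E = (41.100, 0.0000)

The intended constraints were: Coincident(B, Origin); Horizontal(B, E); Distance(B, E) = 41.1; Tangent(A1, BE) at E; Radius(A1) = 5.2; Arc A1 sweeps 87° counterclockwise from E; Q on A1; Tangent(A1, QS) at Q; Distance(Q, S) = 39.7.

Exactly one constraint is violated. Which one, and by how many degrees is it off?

Tangent(A1, QS) at Q — off by 3.40°.

B = (0.00, 0.00) ✓; B.y = 0.00, E.y = 0.00 ✓; |BE| = 41.10 ✓; ∠(LE, EB) = 90.00° ✓; |LE| = 5.200 ✓; bearing(L→Q) − bearing(L→E) = 87.00° ✓; |LQ| = 5.200 ✓; ∠(LQ, QS) = 93.40° ✗; |QS| = 39.70 ✓.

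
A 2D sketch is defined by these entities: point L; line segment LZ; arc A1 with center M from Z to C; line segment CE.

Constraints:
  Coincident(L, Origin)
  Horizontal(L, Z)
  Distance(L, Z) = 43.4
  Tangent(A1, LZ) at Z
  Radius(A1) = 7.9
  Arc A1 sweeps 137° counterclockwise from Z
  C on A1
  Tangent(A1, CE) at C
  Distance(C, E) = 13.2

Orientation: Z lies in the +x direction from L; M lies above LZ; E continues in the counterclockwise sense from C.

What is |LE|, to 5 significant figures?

45.231

L is at the origin; LZ is horizontal with |LZ| = 43.4 and Z on the +x side, so Z = (43.400, 0.0000). A1 meets LZ tangentially, so MZ is at right angles to LZ, so M = Z + (0, 7.9) = (43.400, 7.9000). On A1, Z sits at bearing -90° from M; a 137° counterclockwise sweep puts C at bearing 47°, so C = M + 7.9·(cos 47°, sin 47°) = (48.788, 13.678). Since A1 is tangent to CE there, MC ⟂ CE, so CE runs along (−sin 47°, cos 47°); with |CE| = 13.2, E = (39.134, 22.680). Then |LE| = |E − L| = 45.231.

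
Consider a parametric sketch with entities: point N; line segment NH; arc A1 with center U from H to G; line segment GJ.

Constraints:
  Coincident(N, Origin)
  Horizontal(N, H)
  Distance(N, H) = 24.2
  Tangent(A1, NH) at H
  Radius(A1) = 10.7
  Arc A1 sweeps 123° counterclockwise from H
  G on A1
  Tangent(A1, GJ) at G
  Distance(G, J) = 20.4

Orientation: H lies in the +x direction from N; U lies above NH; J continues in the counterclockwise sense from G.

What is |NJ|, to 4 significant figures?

40.23

N is at the origin; N and H share the same y with |NH| = 24.2 and H on the +x side, so H = (24.20, 0.000). Tangency of A1 to NH means the radius UH is perpendicular to NH, so U = H + (0, 10.7) = (24.20, 10.70). On A1, H sits at bearing -90° from U; a 123° counterclockwise sweep puts G at bearing 33°, so G = U + 10.7·(cos 33°, sin 33°) = (33.17, 16.53). A1 meets GJ tangentially, so UG is at right angles to GJ, so GJ runs along (−sin 33°, cos 33°); with |GJ| = 20.4, J = (22.06, 33.64). Then |NJ| = |J − N| = 40.23.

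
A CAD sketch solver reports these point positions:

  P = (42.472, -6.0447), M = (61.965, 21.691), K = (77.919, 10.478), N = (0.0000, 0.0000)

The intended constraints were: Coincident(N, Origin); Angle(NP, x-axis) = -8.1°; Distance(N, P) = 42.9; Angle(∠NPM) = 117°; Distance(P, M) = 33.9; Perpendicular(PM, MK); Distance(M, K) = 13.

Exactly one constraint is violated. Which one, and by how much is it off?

Distance(M, K) = 13 — off by 6.50.

N = (0.00, 0.00) ✓; NP at -8.100° ✓; |NP| = 42.90 ✓; ∠NPM = 117.0° ✓; |PM| = 33.90 ✓; ∠(PM, MK) = 90.00° ✓; |MK| = 19.50 ✗.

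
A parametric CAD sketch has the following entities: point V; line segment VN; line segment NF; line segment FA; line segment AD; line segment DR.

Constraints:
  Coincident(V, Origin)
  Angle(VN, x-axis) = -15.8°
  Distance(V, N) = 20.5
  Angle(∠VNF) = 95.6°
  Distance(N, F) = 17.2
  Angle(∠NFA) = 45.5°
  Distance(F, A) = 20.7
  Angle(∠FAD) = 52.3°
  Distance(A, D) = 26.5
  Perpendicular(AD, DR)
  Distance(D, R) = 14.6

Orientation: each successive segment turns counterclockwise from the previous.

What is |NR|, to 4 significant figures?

19.11

∠FAD = 52.3° gives AD at -29.20° from the x-axis; with |AD| = 26.5, D = (30.09, -10.62). AD is perpendicular to DR, so DR runs at 60.80°; with |DR| = 14.6, R = (37.22, 2.127). Then |NR| = |R − N| = 19.11.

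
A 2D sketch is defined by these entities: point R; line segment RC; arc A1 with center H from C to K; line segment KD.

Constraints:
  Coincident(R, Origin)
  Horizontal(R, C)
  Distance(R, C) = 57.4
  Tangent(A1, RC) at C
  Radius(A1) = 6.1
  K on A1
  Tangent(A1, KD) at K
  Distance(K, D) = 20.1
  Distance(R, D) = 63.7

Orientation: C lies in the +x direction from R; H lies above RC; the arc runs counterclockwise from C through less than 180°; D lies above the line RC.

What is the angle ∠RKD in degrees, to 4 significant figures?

80.82°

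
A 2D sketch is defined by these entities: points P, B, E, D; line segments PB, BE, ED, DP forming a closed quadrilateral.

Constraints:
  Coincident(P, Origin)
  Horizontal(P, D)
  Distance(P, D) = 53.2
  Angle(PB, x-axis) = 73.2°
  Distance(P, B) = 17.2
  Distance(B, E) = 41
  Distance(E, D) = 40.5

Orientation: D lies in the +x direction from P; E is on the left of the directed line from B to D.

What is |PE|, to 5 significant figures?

55.120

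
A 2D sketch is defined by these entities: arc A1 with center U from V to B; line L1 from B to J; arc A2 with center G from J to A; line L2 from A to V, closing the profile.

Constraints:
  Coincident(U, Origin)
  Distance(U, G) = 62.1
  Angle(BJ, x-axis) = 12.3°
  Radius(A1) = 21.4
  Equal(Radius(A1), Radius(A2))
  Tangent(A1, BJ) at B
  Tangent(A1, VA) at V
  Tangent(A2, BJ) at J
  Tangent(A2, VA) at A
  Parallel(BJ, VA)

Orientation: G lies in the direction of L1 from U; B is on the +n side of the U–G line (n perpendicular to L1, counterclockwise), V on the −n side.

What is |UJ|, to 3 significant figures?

65.7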